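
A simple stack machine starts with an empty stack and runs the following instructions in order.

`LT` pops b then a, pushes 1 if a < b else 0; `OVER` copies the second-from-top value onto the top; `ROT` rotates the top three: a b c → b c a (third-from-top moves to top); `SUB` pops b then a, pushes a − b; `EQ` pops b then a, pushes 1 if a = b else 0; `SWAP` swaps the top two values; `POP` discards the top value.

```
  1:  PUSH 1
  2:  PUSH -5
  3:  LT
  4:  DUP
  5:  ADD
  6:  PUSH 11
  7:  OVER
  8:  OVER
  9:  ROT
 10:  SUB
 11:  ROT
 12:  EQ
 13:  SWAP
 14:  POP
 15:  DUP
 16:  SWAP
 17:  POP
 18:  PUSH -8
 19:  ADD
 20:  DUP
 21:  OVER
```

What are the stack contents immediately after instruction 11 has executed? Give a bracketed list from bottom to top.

[0, 0, 0]

PUSH 1  : 1
PUSH -5 : 1 -5
LT      : 0
DUP     : 0 0
ADD     : 0
PUSH 11 : 0 11
OVER    : 0 11 0
OVER    : 0 11 0 11
ROT     : 0 0 11 11
SUB     : 0 0 0
ROT     : 0 0 0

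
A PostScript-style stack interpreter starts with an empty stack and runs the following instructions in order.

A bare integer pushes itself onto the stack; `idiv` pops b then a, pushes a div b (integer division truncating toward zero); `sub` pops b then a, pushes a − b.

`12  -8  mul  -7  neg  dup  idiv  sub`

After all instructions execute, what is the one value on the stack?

-97

12   : 12
-8   : 12 -8
mul  : -96
-7   : -96 -7
neg  : -96 7
dup  : -96 7 7
idiv : -96 1
sub  : -97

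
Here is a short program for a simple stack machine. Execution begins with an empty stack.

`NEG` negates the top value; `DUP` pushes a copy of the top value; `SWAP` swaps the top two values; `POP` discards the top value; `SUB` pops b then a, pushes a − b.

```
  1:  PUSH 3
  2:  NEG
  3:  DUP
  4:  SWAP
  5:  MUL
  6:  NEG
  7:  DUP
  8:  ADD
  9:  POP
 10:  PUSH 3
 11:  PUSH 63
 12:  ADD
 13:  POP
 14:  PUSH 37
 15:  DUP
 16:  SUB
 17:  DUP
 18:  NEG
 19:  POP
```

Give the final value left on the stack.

PUSH 3  → 3
NEG     → -3
DUP     → -3 -3
SWAP    → -3 -3
MUL     → 9
NEG     → -9
DUP     → -9 -9
ADD     → -18
POP     → (empty)
PUSH 3  → 3
PUSH 63 → 3 63
ADD     → 66
POP     → (empty)
PUSH 37 → 37
DUP     → 37 37
SUB     → 0
DUP     → 0 0
NEG     → 0 0
POP     → 0

0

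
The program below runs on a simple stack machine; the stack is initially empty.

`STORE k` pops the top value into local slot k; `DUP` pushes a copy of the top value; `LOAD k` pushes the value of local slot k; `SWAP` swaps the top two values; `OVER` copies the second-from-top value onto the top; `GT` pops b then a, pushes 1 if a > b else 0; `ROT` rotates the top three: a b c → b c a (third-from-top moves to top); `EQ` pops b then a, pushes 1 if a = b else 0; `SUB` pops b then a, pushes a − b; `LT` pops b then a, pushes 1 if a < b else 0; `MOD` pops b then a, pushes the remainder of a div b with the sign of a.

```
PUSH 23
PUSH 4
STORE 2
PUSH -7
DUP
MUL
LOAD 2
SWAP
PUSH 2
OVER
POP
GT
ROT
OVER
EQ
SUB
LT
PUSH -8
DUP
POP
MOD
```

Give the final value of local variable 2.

4

PUSH 23 : 23
PUSH 4  : 23 4
STORE 2 : 23
PUSH -7 : 23 -7
DUP     : 23 -7 -7
MUL     : 23 49
LOAD 2  : 23 49 4
SWAP    : 23 4 49
PUSH 2  : 23 4 49 2
OVER    : 23 4 49 2 49
POP     : 23 4 49 2
GT      : 23 4 1
ROT     : 4 1 23
OVER    : 4 1 23 1
EQ      : 4 1 0
SUB     : 4 1
LT      : 0
PUSH -8 : 0 -8
DUP     : 0 -8 -8
POP     : 0 -8
MOD     : 0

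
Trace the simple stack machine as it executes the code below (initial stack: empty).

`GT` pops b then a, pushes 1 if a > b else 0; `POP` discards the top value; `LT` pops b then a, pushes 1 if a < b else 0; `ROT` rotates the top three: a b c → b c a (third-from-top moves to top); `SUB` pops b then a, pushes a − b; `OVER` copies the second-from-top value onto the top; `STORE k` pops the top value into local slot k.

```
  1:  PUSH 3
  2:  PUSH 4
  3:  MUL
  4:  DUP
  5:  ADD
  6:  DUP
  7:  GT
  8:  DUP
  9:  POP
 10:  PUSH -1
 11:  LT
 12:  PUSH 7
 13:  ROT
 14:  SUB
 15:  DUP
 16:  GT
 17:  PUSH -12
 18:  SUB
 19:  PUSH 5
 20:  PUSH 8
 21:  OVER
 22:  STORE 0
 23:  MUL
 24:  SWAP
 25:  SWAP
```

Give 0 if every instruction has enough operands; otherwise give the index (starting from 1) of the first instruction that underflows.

13

PUSH 3  → 3
PUSH 4  → 3 4
MUL     → 12
DUP     → 12 12
ADD     → 24
DUP     → 24 24
GT      → 0
DUP     → 0 0
POP     → 0
PUSH -1 → 0 -1
LT      → 0
PUSH 7  → 0 7
ROT  — needs 3 operands, stack has 2 → underflow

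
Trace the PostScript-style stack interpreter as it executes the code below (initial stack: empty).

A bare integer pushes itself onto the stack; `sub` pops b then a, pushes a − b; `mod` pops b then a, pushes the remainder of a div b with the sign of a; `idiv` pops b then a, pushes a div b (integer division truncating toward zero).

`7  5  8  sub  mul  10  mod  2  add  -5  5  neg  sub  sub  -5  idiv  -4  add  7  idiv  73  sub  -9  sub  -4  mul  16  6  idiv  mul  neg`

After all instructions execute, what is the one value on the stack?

-512

7     7
5     7 5
8     7 5 8
sub   7 -3
mul   -21
10    -21 10
mod   -1
2     -1 2
add   1
-5    1 -5
5     1 -5 5
neg   1 -5 -5
sub   1 0
sub   1
-5    1 -5
idiv  0
-4    0 -4
add   -4
7     -4 7
idiv  0
73    0 73
sub   -73
-9    -73 -9
sub   -64
-4    -64 -4
mul   256
16    256 16
6     256 16 6
idiv  256 2
mul   512
neg   -512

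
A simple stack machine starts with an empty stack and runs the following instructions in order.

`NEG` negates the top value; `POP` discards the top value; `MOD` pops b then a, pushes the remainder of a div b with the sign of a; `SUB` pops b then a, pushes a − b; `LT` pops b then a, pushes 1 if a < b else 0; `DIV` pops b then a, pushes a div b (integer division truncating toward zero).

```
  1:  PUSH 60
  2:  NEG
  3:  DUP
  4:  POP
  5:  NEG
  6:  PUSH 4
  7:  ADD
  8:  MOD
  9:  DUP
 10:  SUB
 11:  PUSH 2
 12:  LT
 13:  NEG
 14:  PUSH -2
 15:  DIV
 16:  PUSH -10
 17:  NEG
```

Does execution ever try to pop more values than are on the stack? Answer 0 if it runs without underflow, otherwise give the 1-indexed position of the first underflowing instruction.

PUSH 60 → [60]
NEG     → [-60]
DUP     → [-60, -60]
POP     → [-60]
NEG     → [60]
PUSH 4  → [60, 4]
ADD     → [64]
MOD  — needs 2 operands, stack has 1 → underflow

8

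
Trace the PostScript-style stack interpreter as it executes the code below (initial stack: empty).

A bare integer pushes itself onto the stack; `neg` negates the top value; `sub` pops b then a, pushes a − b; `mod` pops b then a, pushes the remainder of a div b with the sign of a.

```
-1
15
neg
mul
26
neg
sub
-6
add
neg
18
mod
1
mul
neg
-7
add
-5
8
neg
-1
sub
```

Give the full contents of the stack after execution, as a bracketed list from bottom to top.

[10, -5, -7]

-1  → [-1]
15  → [-1, 15]
neg → [-1, -15]
mul → [15]
26  → [15, 26]
neg → [15, -26]
sub → [41]
-6  → [41, -6]
add → [35]
neg → [-35]
18  → [-35, 18]
mod → [-17]
1   → [-17, 1]
mul → [-17]
neg → [17]
-7  → [17, -7]
add → [10]
-5  → [10, -5]
8   → [10, -5, 8]
neg → [10, -5, -8]
-1  → [10, -5, -8, -1]
sub → [10, -5, -7]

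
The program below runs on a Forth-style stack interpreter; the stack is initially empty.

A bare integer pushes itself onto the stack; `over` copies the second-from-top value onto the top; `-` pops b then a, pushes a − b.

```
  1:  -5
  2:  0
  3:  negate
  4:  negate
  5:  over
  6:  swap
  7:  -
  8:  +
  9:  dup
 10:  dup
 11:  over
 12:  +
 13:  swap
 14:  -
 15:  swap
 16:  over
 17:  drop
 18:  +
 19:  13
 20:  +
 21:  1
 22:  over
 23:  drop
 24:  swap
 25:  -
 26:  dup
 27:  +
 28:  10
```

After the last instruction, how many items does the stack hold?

-5      [-5]
0       [-5, 0]
negate  [-5, 0]
negate  [-5, 0]
over    [-5, 0, -5]
swap    [-5, -5, 0]
-       [-5, -5]
+       [-10]
dup     [-10, -10]
dup     [-10, -10, -10]
over    [-10, -10, -10, -10]
+       [-10, -10, -20]
swap    [-10, -20, -10]
-       [-10, -10]
swap    [-10, -10]
over    [-10, -10, -10]
drop    [-10, -10]
+       [-20]
13      [-20, 13]
+       [-7]
1       [-7, 1]
over    [-7, 1, -7]
drop    [-7, 1]
swap    [1, -7]
-       [8]
dup     [8, 8]
+       [16]
10      [16, 10]

2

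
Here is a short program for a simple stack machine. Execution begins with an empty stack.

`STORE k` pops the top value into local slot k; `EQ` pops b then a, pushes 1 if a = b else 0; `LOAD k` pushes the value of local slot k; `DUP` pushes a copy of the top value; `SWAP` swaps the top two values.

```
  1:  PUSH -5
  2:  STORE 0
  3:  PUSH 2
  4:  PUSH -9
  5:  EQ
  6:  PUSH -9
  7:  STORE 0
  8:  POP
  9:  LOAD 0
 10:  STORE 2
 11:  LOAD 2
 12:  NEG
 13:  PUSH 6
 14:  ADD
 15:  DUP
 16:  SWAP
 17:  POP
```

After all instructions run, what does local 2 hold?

-9

PUSH -5  -5
STORE 0  (empty)
PUSH 2   2
PUSH -9  2 -9
EQ       0
PUSH -9  0 -9
STORE 0  0
POP      (empty)
LOAD 0   -9
STORE 2  (empty)
LOAD 2   -9
NEG      9
PUSH 6   9 6
ADD      15
DUP      15 15
SWAP     15 15
POP      15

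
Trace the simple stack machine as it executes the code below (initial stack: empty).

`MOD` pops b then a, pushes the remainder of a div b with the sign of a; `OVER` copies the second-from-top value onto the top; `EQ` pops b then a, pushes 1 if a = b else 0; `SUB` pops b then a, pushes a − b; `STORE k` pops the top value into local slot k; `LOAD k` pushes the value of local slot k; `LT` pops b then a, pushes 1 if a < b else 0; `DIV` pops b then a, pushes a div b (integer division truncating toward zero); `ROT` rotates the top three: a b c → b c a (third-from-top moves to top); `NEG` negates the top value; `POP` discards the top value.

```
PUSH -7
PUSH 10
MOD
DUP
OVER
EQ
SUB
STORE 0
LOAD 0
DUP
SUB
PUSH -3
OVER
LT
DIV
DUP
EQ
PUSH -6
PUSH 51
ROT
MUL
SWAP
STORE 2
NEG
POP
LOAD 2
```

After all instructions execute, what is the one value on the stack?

PUSH -7 -> -7
PUSH 10 -> -7 10
MOD     -> -7
DUP     -> -7 -7
OVER    -> -7 -7 -7
EQ      -> -7 1
SUB     -> -8
STORE 0 -> (empty)
LOAD 0  -> -8
DUP     -> -8 -8
SUB     -> 0
PUSH -3 -> 0 -3
OVER    -> 0 -3 0
LT      -> 0 1
DIV     -> 0
DUP     -> 0 0
EQ      -> 1
PUSH -6 -> 1 -6
PUSH 51 -> 1 -6 51
ROT     -> -6 51 1
MUL     -> -6 51
SWAP    -> 51 -6
STORE 2 -> 51
NEG     -> -51
POP     -> (empty)
LOAD 2  -> -6

-6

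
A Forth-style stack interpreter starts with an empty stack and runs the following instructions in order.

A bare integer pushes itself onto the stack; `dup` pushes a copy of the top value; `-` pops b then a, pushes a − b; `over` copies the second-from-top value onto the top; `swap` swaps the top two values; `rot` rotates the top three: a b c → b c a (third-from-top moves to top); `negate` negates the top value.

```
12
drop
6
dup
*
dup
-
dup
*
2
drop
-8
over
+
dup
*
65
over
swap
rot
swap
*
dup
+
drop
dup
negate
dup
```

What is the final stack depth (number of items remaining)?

12     : 12
drop   : (empty)
6      : 6
dup    : 6 6
*      : 36
dup    : 36 36
-      : 0
dup    : 0 0
*      : 0
2      : 0 2
drop   : 0
-8     : 0 -8
over   : 0 -8 0
+      : 0 -8
dup    : 0 -8 -8
*      : 0 64
65     : 0 64 65
over   : 0 64 65 64
swap   : 0 64 64 65
rot    : 0 64 65 64
swap   : 0 64 64 65
*      : 0 64 4160
dup    : 0 64 4160 4160
+      : 0 64 8320
drop   : 0 64
dup    : 0 64 64
negate : 0 64 -64
dup    : 0 64 -64 -64

4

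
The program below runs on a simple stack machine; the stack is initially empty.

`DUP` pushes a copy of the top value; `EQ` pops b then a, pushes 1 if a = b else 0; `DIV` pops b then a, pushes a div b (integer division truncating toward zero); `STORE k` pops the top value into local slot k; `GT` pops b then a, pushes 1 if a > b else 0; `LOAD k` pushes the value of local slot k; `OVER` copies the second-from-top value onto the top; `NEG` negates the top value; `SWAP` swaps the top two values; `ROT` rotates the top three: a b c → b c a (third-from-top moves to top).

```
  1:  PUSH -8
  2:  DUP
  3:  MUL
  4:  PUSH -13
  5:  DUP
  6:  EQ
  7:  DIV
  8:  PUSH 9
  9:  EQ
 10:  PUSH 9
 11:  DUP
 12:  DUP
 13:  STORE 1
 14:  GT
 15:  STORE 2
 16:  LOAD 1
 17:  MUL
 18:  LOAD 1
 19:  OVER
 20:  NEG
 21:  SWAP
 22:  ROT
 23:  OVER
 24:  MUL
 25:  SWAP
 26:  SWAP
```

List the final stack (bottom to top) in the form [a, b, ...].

[0, 9, 0]

PUSH -8  -> -8
DUP      -> -8 -8
MUL      -> 64
PUSH -13 -> 64 -13
DUP      -> 64 -13 -13
EQ       -> 64 1
DIV      -> 64
PUSH 9   -> 64 9
EQ       -> 0
PUSH 9   -> 0 9
DUP      -> 0 9 9
DUP      -> 0 9 9 9
STORE 1  -> 0 9 9
GT       -> 0 0
STORE 2  -> 0
LOAD 1   -> 0 9
MUL      -> 0
LOAD 1   -> 0 9
OVER     -> 0 9 0
NEG      -> 0 9 0
SWAP     -> 0 0 9
ROT      -> 0 9 0
OVER     -> 0 9 0 9
MUL      -> 0 9 0
SWAP     -> 0 0 9
SWAP     -> 0 9 0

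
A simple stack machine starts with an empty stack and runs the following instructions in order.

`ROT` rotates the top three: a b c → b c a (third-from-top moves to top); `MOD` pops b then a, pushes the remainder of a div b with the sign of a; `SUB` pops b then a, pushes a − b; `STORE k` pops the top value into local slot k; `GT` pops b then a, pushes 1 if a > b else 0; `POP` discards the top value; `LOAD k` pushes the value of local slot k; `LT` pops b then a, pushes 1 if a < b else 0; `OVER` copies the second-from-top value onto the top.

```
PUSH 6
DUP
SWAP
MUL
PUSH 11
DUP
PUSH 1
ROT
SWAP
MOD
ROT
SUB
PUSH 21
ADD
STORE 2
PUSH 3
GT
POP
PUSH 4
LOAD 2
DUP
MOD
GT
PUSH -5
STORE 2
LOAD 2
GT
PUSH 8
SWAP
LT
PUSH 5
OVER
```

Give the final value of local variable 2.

PUSH 6   6
DUP      6 6
SWAP     6 6
MUL      36
PUSH 11  36 11
DUP      36 11 11
PUSH 1   36 11 11 1
ROT      36 11 1 11
SWAP     36 11 11 1
MOD      36 11 0
ROT      11 0 36
SUB      11 -36
PUSH 21  11 -36 21
ADD      11 -15
STORE 2  11
PUSH 3   11 3
GT       1
POP      (empty)
PUSH 4   4
LOAD 2   4 -15
DUP      4 -15 -15
MOD      4 0
GT       1
PUSH -5  1 -5
STORE 2  1
LOAD 2   1 -5
GT       1
PUSH 8   1 8
SWAP     8 1
LT       0
PUSH 5   0 5
OVER     0 5 0

-5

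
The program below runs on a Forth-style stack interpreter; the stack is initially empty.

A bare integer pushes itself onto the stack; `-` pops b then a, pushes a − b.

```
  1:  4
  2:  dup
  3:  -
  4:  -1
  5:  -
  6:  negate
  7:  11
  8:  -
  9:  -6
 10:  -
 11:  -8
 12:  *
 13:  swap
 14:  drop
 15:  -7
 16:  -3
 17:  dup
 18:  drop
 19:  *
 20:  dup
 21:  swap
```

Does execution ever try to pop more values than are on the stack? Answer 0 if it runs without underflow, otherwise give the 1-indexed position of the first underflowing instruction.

13

4      -> 4
dup    -> 4 4
-      -> 0
-1     -> 0 -1
-      -> 1
negate -> -1
11     -> -1 11
-      -> -12
-6     -> -12 -6
-      -> -6
-8     -> -6 -8
*      -> 48
swap  — needs 2 operands, stack has 1 → underflow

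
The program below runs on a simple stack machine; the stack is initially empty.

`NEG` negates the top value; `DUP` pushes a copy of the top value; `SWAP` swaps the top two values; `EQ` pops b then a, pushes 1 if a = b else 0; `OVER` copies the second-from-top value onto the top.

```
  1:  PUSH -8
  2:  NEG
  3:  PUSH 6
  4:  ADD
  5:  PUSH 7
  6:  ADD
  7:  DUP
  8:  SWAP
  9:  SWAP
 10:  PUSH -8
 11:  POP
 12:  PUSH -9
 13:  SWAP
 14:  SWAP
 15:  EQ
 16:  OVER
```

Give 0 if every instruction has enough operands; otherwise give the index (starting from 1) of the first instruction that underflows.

PUSH -8 -> [-8]
NEG     -> [8]
PUSH 6  -> [8, 6]
ADD     -> [14]
PUSH 7  -> [14, 7]
ADD     -> [21]
DUP     -> [21, 21]
SWAP    -> [21, 21]
SWAP    -> [21, 21]
PUSH -8 -> [21, 21, -8]
POP     -> [21, 21]
PUSH -9 -> [21, 21, -9]
SWAP    -> [21, -9, 21]
SWAP    -> [21, 21, -9]
EQ      -> [21, 0]
OVER    -> [21, 0, 21]

0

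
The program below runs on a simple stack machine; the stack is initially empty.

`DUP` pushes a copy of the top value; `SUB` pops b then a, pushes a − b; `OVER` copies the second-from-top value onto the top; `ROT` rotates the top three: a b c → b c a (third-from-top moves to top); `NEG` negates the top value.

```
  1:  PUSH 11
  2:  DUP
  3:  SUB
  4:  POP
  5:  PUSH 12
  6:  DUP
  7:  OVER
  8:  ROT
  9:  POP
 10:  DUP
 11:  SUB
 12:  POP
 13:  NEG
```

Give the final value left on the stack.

PUSH 11 -> 11
DUP     -> 11 11
SUB     -> 0
POP     -> (empty)
PUSH 12 -> 12
DUP     -> 12 12
OVER    -> 12 12 12
ROT     -> 12 12 12
POP     -> 12 12
DUP     -> 12 12 12
SUB     -> 12 0
POP     -> 12
NEG     -> -12

-12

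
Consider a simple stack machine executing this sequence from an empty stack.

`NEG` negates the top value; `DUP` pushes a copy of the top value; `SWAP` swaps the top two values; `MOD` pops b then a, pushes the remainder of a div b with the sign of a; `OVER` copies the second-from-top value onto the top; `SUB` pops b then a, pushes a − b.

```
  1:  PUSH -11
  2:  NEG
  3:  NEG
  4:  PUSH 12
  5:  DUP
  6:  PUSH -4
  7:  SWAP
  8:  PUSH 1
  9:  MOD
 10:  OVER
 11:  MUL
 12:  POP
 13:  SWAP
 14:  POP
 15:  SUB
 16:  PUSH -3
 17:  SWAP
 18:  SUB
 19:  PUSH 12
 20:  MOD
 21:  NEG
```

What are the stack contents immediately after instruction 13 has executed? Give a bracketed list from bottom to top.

PUSH -11  [-11]
NEG       [11]
NEG       [-11]
PUSH 12   [-11, 12]
DUP       [-11, 12, 12]
PUSH -4   [-11, 12, 12, -4]
SWAP      [-11, 12, -4, 12]
PUSH 1    [-11, 12, -4, 12, 1]
MOD       [-11, 12, -4, 0]
OVER      [-11, 12, -4, 0, -4]
MUL       [-11, 12, -4, 0]
POP       [-11, 12, -4]
SWAP      [-11, -4, 12]

[-11, -4, 12]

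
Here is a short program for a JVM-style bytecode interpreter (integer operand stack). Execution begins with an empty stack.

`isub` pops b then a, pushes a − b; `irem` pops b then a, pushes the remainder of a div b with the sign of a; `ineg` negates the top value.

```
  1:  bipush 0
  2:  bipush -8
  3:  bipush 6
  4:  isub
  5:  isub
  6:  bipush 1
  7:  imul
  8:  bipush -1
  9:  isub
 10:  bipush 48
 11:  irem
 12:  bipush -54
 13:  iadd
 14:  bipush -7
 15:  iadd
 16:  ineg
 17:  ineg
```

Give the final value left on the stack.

-46

bipush 0   → 0
bipush -8  → 0 -8
bipush 6   → 0 -8 6
isub       → 0 -14
isub       → 14
bipush 1   → 14 1
imul       → 14
bipush -1  → 14 -1
isub       → 15
bipush 48  → 15 48
irem       → 15
bipush -54 → 15 -54
iadd       → -39
bipush -7  → -39 -7
iadd       → -46
ineg       → 46
ineg       → -46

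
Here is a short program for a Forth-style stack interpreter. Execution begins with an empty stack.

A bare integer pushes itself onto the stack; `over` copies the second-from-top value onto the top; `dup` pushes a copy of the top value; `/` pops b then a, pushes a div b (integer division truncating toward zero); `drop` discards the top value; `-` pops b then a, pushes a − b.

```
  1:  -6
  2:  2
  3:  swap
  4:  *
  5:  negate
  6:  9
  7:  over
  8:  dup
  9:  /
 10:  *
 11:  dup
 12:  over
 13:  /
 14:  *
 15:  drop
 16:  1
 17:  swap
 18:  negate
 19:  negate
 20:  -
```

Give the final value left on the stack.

-11

-6     -> -6
2      -> -6 2
swap   -> 2 -6
*      -> -12
negate -> 12
9      -> 12 9
over   -> 12 9 12
dup    -> 12 9 12 12
/      -> 12 9 1
*      -> 12 9
dup    -> 12 9 9
over   -> 12 9 9 9
/      -> 12 9 1
*      -> 12 9
drop   -> 12
1      -> 12 1
swap   -> 1 12
negate -> 1 -12
negate -> 1 12
-      -> -11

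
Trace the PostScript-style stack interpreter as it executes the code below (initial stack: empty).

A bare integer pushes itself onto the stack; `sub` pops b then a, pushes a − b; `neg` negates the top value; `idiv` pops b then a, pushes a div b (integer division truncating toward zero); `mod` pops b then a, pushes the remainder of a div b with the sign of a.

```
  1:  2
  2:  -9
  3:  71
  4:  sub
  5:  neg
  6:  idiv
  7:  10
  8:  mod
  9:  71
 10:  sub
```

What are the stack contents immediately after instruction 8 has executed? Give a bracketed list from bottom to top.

[0]

2    -> 2
-9   -> 2 -9
71   -> 2 -9 71
sub  -> 2 -80
neg  -> 2 80
idiv -> 0
10   -> 0 10
mod  -> 0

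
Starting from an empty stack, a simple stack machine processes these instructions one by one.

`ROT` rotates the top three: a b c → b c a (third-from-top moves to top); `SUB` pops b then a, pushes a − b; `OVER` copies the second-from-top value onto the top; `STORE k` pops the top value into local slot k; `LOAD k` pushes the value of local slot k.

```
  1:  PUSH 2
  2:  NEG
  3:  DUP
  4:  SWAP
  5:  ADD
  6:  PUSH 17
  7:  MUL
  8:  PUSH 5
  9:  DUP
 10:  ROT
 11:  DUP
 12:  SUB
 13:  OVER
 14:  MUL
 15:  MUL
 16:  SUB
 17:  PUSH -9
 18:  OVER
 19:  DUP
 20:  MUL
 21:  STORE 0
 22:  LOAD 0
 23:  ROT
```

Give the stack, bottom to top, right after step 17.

[5, -9]

PUSH 2  -> [2]
NEG     -> [-2]
DUP     -> [-2, -2]
SWAP    -> [-2, -2]
ADD     -> [-4]
PUSH 17 -> [-4, 17]
MUL     -> [-68]
PUSH 5  -> [-68, 5]
DUP     -> [-68, 5, 5]
ROT     -> [5, 5, -68]
DUP     -> [5, 5, -68, -68]
SUB     -> [5, 5, 0]
OVER    -> [5, 5, 0, 5]
MUL     -> [5, 5, 0]
MUL     -> [5, 0]
SUB     -> [5]
PUSH -9 -> [5, -9]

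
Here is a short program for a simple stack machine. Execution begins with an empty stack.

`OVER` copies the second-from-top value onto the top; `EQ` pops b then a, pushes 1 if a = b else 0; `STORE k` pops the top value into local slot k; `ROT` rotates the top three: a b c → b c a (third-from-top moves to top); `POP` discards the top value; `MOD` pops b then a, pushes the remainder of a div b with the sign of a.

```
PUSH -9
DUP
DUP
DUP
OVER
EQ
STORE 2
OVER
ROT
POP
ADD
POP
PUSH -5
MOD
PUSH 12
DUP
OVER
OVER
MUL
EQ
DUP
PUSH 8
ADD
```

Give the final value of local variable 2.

PUSH -9 → [-9]
DUP     → [-9, -9]
DUP     → [-9, -9, -9]
DUP     → [-9, -9, -9, -9]
OVER    → [-9, -9, -9, -9, -9]
EQ      → [-9, -9, -9, 1]
STORE 2 → [-9, -9, -9]
OVER    → [-9, -9, -9, -9]
ROT     → [-9, -9, -9, -9]
POP     → [-9, -9, -9]
ADD     → [-9, -18]
POP     → [-9]
PUSH -5 → [-9, -5]
MOD     → [-4]
PUSH 12 → [-4, 12]
DUP     → [-4, 12, 12]
OVER    → [-4, 12, 12, 12]
OVER    → [-4, 12, 12, 12, 12]
MUL     → [-4, 12, 12, 144]
EQ      → [-4, 12, 0]
DUP     → [-4, 12, 0, 0]
PUSH 8  → [-4, 12, 0, 0, 8]
ADD     → [-4, 12, 0, 8]

1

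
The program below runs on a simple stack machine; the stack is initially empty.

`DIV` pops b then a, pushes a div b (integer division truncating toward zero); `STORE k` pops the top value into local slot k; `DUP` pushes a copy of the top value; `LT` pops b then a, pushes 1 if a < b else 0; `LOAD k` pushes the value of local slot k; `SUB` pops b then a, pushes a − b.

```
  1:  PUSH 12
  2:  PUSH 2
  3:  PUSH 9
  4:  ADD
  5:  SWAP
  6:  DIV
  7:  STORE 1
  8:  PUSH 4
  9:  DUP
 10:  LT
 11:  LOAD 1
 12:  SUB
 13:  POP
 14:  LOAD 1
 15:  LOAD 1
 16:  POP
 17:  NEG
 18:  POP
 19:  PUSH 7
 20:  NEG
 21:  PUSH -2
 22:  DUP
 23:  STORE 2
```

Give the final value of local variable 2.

PUSH 12 → 12
PUSH 2  → 12 2
PUSH 9  → 12 2 9
ADD     → 12 11
SWAP    → 11 12
DIV     → 0
STORE 1 → (empty)
PUSH 4  → 4
DUP     → 4 4
LT      → 0
LOAD 1  → 0 0
SUB     → 0
POP     → (empty)
LOAD 1  → 0
LOAD 1  → 0 0
POP     → 0
NEG     → 0
POP     → (empty)
PUSH 7  → 7
NEG     → -7
PUSH -2 → -7 -2
DUP     → -7 -2 -2
STORE 2 → -7 -2

-2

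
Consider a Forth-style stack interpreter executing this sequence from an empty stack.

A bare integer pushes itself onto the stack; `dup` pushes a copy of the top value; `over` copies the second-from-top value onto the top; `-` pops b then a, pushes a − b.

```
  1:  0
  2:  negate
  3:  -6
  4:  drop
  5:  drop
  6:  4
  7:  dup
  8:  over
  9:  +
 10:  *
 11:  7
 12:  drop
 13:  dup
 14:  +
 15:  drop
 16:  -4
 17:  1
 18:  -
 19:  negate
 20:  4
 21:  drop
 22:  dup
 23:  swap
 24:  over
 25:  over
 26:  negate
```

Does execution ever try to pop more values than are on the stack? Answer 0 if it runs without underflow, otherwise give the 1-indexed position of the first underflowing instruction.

0       [0]
negate  [0]
-6      [0, -6]
drop    [0]
drop    []
4       [4]
dup     [4, 4]
over    [4, 4, 4]
+       [4, 8]
*       [32]
7       [32, 7]
drop    [32]
dup     [32, 32]
+       [64]
drop    []
-4      [-4]
1       [-4, 1]
-       [-5]
negate  [5]
4       [5, 4]
drop    [5]
dup     [5, 5]
swap    [5, 5]
over    [5, 5, 5]
over    [5, 5, 5, 5]
negate  [5, 5, 5, -5]

0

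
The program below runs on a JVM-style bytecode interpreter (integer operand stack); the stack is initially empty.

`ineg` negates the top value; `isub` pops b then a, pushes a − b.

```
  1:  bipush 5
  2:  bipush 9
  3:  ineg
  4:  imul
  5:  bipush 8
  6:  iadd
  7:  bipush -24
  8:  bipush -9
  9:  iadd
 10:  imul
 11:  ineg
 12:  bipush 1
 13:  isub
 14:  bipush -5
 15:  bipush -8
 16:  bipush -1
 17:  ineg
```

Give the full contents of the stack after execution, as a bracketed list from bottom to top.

bipush 5   → [5]
bipush 9   → [5, 9]
ineg       → [5, -9]
imul       → [-45]
bipush 8   → [-45, 8]
iadd       → [-37]
bipush -24 → [-37, -24]
bipush -9  → [-37, -24, -9]
iadd       → [-37, -33]
imul       → [1221]
ineg       → [-1221]
bipush 1   → [-1221, 1]
isub       → [-1222]
bipush -5  → [-1222, -5]
bipush -8  → [-1222, -5, -8]
bipush -1  → [-1222, -5, -8, -1]
ineg       → [-1222, -5, -8, 1]

[-1222, -5, -8, 1]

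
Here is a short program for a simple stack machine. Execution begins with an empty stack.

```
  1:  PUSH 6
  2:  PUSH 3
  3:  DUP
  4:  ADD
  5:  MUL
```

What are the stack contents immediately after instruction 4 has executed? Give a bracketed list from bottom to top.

[6, 6]

PUSH 6  6
PUSH 3  6 3
DUP     6 3 3
ADD     6 6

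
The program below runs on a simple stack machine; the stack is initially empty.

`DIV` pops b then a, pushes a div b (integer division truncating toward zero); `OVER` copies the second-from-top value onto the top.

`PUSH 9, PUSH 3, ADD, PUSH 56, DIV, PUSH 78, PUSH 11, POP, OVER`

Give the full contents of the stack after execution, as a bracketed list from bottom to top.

PUSH 9   9
PUSH 3   9 3
ADD      12
PUSH 56  12 56
DIV      0
PUSH 78  0 78
PUSH 11  0 78 11
POP      0 78
OVER     0 78 0

[0, 78, 0]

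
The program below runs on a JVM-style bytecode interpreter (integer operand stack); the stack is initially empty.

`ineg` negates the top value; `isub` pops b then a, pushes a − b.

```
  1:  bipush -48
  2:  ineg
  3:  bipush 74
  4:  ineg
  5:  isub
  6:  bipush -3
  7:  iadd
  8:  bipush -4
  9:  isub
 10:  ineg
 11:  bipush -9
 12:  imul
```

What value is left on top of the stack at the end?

1107

bipush -48 -> [-48]
ineg       -> [48]
bipush 74  -> [48, 74]
ineg       -> [48, -74]
isub       -> [122]
bipush -3  -> [122, -3]
iadd       -> [119]
bipush -4  -> [119, -4]
isub       -> [123]
ineg       -> [-123]
bipush -9  -> [-123, -9]
imul       -> [1107]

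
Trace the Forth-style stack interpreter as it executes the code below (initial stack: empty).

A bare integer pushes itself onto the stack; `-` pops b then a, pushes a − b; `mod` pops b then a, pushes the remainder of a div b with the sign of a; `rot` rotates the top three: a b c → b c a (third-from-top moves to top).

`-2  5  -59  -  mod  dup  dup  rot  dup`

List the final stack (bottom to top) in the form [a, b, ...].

-2  -> [-2]
5   -> [-2, 5]
-59 -> [-2, 5, -59]
-   -> [-2, 64]
mod -> [-2]
dup -> [-2, -2]
dup -> [-2, -2, -2]
rot -> [-2, -2, -2]
dup -> [-2, -2, -2, -2]

[-2, -2, -2, -2]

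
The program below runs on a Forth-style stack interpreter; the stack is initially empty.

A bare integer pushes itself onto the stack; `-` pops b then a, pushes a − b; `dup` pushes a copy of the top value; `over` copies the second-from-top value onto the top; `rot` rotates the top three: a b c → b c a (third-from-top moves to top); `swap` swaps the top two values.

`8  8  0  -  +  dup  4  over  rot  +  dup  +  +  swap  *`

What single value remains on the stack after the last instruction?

8    -> [8]
8    -> [8, 8]
0    -> [8, 8, 0]
-    -> [8, 8]
+    -> [16]
dup  -> [16, 16]
4    -> [16, 16, 4]
over -> [16, 16, 4, 16]
rot  -> [16, 4, 16, 16]
+    -> [16, 4, 32]
dup  -> [16, 4, 32, 32]
+    -> [16, 4, 64]
+    -> [16, 68]
swap -> [68, 16]
*    -> [1088]

1088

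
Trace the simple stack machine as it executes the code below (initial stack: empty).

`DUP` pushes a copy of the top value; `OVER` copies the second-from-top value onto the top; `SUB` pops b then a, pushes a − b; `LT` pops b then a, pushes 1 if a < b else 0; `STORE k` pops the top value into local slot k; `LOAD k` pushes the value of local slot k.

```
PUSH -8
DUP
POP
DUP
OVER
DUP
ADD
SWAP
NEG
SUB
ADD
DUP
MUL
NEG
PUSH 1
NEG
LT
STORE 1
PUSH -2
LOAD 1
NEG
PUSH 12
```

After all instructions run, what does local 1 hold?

PUSH -8 -> -8
DUP     -> -8 -8
POP     -> -8
DUP     -> -8 -8
OVER    -> -8 -8 -8
DUP     -> -8 -8 -8 -8
ADD     -> -8 -8 -16
SWAP    -> -8 -16 -8
NEG     -> -8 -16 8
SUB     -> -8 -24
ADD     -> -32
DUP     -> -32 -32
MUL     -> 1024
NEG     -> -1024
PUSH 1  -> -1024 1
NEG     -> -1024 -1
LT      -> 1
STORE 1 -> (empty)
PUSH -2 -> -2
LOAD 1  -> -2 1
NEG     -> -2 -1
PUSH 12 -> -2 -1 12

1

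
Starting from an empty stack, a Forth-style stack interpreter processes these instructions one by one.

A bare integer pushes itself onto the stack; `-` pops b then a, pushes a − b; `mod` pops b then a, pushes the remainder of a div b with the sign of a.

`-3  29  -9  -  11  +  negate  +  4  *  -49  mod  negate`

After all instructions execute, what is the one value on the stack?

12

-3     -> [-3]
29     -> [-3, 29]
-9     -> [-3, 29, -9]
-      -> [-3, 38]
11     -> [-3, 38, 11]
+      -> [-3, 49]
negate -> [-3, -49]
+      -> [-52]
4      -> [-52, 4]
*      -> [-208]
-49    -> [-208, -49]
mod    -> [-12]
negate -> [12]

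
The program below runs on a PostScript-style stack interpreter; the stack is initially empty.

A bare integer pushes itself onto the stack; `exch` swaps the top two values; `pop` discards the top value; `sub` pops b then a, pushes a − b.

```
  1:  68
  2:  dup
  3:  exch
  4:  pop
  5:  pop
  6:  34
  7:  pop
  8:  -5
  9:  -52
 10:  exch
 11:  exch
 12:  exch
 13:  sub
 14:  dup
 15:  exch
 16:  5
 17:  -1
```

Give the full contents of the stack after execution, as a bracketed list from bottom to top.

68   → 68
dup  → 68 68
exch → 68 68
pop  → 68
pop  → (empty)
34   → 34
pop  → (empty)
-5   → -5
-52  → -5 -52
exch → -52 -5
exch → -5 -52
exch → -52 -5
sub  → -47
dup  → -47 -47
exch → -47 -47
5    → -47 -47 5
-1   → -47 -47 5 -1

[-47, -47, 5, -1]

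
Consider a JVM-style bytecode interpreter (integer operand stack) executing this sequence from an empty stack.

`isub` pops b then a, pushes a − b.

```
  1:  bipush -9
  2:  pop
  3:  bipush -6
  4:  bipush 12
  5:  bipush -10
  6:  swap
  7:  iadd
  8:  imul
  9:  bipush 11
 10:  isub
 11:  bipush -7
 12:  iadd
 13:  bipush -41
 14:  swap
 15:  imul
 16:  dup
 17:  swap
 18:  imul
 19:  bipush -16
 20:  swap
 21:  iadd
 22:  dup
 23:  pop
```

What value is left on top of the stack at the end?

bipush -9  -> -9
pop        -> (empty)
bipush -6  -> -6
bipush 12  -> -6 12
bipush -10 -> -6 12 -10
swap       -> -6 -10 12
iadd       -> -6 2
imul       -> -12
bipush 11  -> -12 11
isub       -> -23
bipush -7  -> -23 -7
iadd       -> -30
bipush -41 -> -30 -41
swap       -> -41 -30
imul       -> 1230
dup        -> 1230 1230
swap       -> 1230 1230
imul       -> 1512900
bipush -16 -> 1512900 -16
swap       -> -16 1512900
iadd       -> 1512884
dup        -> 1512884 1512884
pop        -> 1512884

1512884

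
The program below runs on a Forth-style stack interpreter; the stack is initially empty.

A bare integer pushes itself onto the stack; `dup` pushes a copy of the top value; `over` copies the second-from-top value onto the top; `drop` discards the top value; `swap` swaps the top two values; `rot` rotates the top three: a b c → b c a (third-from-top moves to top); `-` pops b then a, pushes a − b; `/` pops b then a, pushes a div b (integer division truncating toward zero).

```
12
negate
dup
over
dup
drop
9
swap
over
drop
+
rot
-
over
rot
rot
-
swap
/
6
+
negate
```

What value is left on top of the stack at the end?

-7

12     -> 12
negate -> -12
dup    -> -12 -12
over   -> -12 -12 -12
dup    -> -12 -12 -12 -12
drop   -> -12 -12 -12
9      -> -12 -12 -12 9
swap   -> -12 -12 9 -12
over   -> -12 -12 9 -12 9
drop   -> -12 -12 9 -12
+      -> -12 -12 -3
rot    -> -12 -3 -12
-      -> -12 9
over   -> -12 9 -12
rot    -> 9 -12 -12
rot    -> -12 -12 9
-      -> -12 -21
swap   -> -21 -12
/      -> 1
6      -> 1 6
+      -> 7
negate -> -7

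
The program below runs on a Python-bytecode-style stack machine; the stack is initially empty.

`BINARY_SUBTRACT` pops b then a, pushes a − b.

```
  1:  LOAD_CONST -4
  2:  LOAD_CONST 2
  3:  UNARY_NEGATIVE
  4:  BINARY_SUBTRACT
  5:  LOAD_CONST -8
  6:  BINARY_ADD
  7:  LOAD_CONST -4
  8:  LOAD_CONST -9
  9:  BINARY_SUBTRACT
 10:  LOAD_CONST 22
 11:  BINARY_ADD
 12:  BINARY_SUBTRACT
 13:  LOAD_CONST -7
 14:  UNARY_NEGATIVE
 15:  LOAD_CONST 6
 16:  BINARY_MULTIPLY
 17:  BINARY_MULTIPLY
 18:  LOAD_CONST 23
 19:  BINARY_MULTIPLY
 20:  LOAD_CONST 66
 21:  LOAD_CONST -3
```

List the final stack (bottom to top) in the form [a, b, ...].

LOAD_CONST -4   -> -4
LOAD_CONST 2    -> -4 2
UNARY_NEGATIVE  -> -4 -2
BINARY_SUBTRACT -> -2
LOAD_CONST -8   -> -2 -8
BINARY_ADD      -> -10
LOAD_CONST -4   -> -10 -4
LOAD_CONST -9   -> -10 -4 -9
BINARY_SUBTRACT -> -10 5
LOAD_CONST 22   -> -10 5 22
BINARY_ADD      -> -10 27
BINARY_SUBTRACT -> -37
LOAD_CONST -7   -> -37 -7
UNARY_NEGATIVE  -> -37 7
LOAD_CONST 6    -> -37 7 6
BINARY_MULTIPLY -> -37 42
BINARY_MULTIPLY -> -1554
LOAD_CONST 23   -> -1554 23
BINARY_MULTIPLY -> -35742
LOAD_CONST 66   -> -35742 66
LOAD_CONST -3   -> -35742 66 -3

[-35742, 66, -3]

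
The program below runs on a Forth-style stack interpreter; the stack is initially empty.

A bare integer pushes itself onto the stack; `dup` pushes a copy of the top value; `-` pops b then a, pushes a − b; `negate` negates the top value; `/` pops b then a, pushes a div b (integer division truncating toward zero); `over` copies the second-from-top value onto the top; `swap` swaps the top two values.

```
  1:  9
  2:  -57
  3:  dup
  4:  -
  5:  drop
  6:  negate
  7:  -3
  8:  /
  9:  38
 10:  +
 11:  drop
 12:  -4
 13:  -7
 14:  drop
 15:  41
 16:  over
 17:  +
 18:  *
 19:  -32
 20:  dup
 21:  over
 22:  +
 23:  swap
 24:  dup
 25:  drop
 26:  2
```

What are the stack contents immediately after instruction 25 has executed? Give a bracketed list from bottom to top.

9      : [9]
-57    : [9, -57]
dup    : [9, -57, -57]
-      : [9, 0]
drop   : [9]
negate : [-9]
-3     : [-9, -3]
/      : [3]
38     : [3, 38]
+      : [41]
drop   : []
-4     : [-4]
-7     : [-4, -7]
drop   : [-4]
41     : [-4, 41]
over   : [-4, 41, -4]
+      : [-4, 37]
*      : [-148]
-32    : [-148, -32]
dup    : [-148, -32, -32]
over   : [-148, -32, -32, -32]
+      : [-148, -32, -64]
swap   : [-148, -64, -32]
dup    : [-148, -64, -32, -32]
drop   : [-148, -64, -32]

[-148, -64, -32]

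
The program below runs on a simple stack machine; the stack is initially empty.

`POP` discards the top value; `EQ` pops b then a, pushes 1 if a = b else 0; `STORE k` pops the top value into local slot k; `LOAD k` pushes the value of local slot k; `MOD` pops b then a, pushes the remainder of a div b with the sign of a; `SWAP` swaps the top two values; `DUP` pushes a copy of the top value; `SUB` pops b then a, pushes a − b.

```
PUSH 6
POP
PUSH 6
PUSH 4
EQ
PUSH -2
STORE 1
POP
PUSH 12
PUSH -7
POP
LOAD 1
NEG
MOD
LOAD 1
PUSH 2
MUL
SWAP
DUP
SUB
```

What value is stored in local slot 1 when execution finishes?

-2

PUSH 6   [6]
POP      []
PUSH 6   [6]
PUSH 4   [6, 4]
EQ       [0]
PUSH -2  [0, -2]
STORE 1  [0]
POP      []
PUSH 12  [12]
PUSH -7  [12, -7]
POP      [12]
LOAD 1   [12, -2]
NEG      [12, 2]
MOD      [0]
LOAD 1   [0, -2]
PUSH 2   [0, -2, 2]
MUL      [0, -4]
SWAP     [-4, 0]
DUP      [-4, 0, 0]
SUB      [-4, 0]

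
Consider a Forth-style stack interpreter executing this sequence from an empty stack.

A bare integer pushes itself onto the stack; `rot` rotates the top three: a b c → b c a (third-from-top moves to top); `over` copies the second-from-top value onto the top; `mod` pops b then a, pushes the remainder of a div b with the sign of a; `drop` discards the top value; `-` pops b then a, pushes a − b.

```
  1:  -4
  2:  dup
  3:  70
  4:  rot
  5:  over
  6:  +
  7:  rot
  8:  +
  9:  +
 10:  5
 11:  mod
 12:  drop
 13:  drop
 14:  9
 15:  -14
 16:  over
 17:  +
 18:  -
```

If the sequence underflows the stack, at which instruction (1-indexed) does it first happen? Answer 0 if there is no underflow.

13

-4    -4
dup   -4 -4
70    -4 -4 70
rot   -4 70 -4
over  -4 70 -4 70
+     -4 70 66
rot   70 66 -4
+     70 62
+     132
5     132 5
mod   2
drop  (empty)
drop  — needs 1 operand, stack has 0 → underflow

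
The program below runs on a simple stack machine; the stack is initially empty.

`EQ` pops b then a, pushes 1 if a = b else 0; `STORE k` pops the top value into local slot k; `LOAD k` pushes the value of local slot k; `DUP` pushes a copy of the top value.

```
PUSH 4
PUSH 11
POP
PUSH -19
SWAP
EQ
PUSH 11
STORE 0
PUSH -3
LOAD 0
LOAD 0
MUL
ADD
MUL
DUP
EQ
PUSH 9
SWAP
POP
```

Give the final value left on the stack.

9

PUSH 4   : [4]
PUSH 11  : [4, 11]
POP      : [4]
PUSH -19 : [4, -19]
SWAP     : [-19, 4]
EQ       : [0]
PUSH 11  : [0, 11]
STORE 0  : [0]
PUSH -3  : [0, -3]
LOAD 0   : [0, -3, 11]
LOAD 0   : [0, -3, 11, 11]
MUL      : [0, -3, 121]
ADD      : [0, 118]
MUL      : [0]
DUP      : [0, 0]
EQ       : [1]
PUSH 9   : [1, 9]
SWAP     : [9, 1]
POP      : [9]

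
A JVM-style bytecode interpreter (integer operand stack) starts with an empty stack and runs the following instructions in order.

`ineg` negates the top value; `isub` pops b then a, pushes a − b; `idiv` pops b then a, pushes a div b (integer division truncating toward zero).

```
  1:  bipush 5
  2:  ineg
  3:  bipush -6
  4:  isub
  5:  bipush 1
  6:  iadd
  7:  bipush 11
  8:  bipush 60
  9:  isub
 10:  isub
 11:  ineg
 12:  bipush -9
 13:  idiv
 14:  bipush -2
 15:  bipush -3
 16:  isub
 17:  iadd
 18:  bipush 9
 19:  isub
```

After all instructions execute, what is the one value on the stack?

-3

bipush 5  → 5
ineg      → -5
bipush -6 → -5 -6
isub      → 1
bipush 1  → 1 1
iadd      → 2
bipush 11 → 2 11
bipush 60 → 2 11 60
isub      → 2 -49
isub      → 51
ineg      → -51
bipush -9 → -51 -9
idiv      → 5
bipush -2 → 5 -2
bipush -3 → 5 -2 -3
isub      → 5 1
iadd      → 6
bipush 9  → 6 9
isub      → -3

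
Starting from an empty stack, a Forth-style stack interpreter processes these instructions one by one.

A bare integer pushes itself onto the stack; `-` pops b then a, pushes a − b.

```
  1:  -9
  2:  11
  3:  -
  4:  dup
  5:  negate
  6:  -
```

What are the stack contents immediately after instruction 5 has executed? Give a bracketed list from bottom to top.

[-20, 20]

-9     : [-9]
11     : [-9, 11]
-      : [-20]
dup    : [-20, -20]
negate : [-20, 20]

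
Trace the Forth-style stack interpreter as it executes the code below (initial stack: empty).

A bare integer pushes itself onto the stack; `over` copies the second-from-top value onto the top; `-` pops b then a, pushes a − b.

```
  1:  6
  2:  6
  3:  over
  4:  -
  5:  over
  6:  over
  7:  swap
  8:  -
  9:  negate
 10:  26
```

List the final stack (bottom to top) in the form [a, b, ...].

[6, 0, 6, 26]

6      : 6
6      : 6 6
over   : 6 6 6
-      : 6 0
over   : 6 0 6
over   : 6 0 6 0
swap   : 6 0 0 6
-      : 6 0 -6
negate : 6 0 6
26     : 6 0 6 26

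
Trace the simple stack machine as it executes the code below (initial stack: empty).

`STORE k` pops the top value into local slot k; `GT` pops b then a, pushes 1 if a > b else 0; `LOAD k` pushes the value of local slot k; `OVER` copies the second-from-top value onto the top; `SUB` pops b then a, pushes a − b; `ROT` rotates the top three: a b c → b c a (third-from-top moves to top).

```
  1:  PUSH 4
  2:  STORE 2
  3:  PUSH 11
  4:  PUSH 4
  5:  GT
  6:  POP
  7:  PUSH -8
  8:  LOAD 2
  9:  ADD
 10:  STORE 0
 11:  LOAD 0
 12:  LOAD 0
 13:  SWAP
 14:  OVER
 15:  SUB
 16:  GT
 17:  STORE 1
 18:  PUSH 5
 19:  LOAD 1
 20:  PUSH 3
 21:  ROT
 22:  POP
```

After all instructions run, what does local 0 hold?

-4

PUSH 4  : 4
STORE 2 : (empty)
PUSH 11 : 11
PUSH 4  : 11 4
GT      : 1
POP     : (empty)
PUSH -8 : -8
LOAD 2  : -8 4
ADD     : -4
STORE 0 : (empty)
LOAD 0  : -4
LOAD 0  : -4 -4
SWAP    : -4 -4
OVER    : -4 -4 -4
SUB     : -4 0
GT      : 0
STORE 1 : (empty)
PUSH 5  : 5
LOAD 1  : 5 0
PUSH 3  : 5 0 3
ROT     : 0 3 5
POP     : 0 3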